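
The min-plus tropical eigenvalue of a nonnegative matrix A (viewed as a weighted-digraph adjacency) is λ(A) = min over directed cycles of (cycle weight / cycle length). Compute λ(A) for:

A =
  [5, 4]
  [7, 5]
λ(A) = 5

Enumerate directed cycles and compute their means (weight / length). Sample:
  cycle 0 → 0: weight = 5, length = 1, mean = 5/1 ≈ 5.000
  cycle 1 → 1: weight = 5, length = 1, mean = 5/1 ≈ 5.000
  cycle 0 → 1 → 0: weight = 11, length = 2, mean = 11/2 ≈ 5.500
  cycle 1 → 0 → 1: weight = 11, length = 2, mean = 11/2 ≈ 5.500
Minimum mean = 5.000, attained e.g. along the cycle 0 → 0 with weight 5 and length 1. So λ(A) = 5/1 = 5.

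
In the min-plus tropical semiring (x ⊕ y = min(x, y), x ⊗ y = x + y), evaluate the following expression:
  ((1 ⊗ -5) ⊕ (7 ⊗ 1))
((1 ⊗ -5) ⊕ (7 ⊗ 1)) = -4

Expand innermost to outermost. Recall ⊕ takes the minimum of its arguments and ⊗ takes their sum. Working out the expression ((1 ⊗ -5) ⊕ (7 ⊗ 1)) gives -4.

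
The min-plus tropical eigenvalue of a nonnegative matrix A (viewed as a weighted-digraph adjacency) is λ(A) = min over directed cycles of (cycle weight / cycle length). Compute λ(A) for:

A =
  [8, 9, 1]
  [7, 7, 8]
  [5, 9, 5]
λ(A) = 3

Enumerate directed cycles and compute their means (weight / length). Sample:
  cycle 0 → 0: weight = 8, length = 1, mean = 8/1 ≈ 8.000
  cycle 1 → 1: weight = 7, length = 1, mean = 7/1 ≈ 7.000
  cycle 2 → 2: weight = 5, length = 1, mean = 5/1 ≈ 5.000
  cycle 0 → 1 → 0: weight = 16, length = 2, mean = 16/2 ≈ 8.000
  cycle 0 → 2 → 0: weight = 6, length = 2, mean = 6/2 ≈ 3.000
  cycle 1 → 0 → 1: weight = 16, length = 2, mean = 16/2 ≈ 8.000
Minimum mean = 3.000, attained e.g. along the cycle 0 → 2 → 0 with weight 6 and length 2. So λ(A) = 6/2 = 3.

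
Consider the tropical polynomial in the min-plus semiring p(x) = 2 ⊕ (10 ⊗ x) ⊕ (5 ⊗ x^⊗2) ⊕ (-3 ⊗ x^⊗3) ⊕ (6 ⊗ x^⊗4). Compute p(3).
p(3) = 2

A tropical monomial a ⊗ x^⊗i evaluates to a + i · x. Evaluating each term at x = 3:
  Term 0 contributes 2 + 0 · 3 = 2
  Term 1 contributes 10 + 1 · 3 = 13
  Term 2 contributes 5 + 2 · 3 = 11
  Term 3 contributes -3 + 3 · 3 = 6
  Term 4 contributes 6 + 4 · 3 = 18
p(3) = ⊕ of these = min[2, 13, 11, 6, 18] = 2.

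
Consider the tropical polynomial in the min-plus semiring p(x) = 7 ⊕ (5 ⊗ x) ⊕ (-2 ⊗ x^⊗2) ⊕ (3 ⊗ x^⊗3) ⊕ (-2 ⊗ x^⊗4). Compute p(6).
p(6) = 7

A tropical monomial a ⊗ x^⊗i evaluates to a + i · x. Evaluating each term at x = 6:
  Term 0 contributes 7 + 0 · 6 = 7
  Term 1 contributes 5 + 1 · 6 = 11
  Term 2 contributes -2 + 2 · 6 = 10
  Term 3 contributes 3 + 3 · 6 = 21
  Term 4 contributes -2 + 4 · 6 = 22
p(6) = ⊕ of these = min[7, 11, 10, 21, 22] = 7.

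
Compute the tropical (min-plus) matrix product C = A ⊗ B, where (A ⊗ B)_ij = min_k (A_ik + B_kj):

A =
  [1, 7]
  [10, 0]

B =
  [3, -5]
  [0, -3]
A ⊗ B =
  [4, -4]
  [0, -3]

Apply the min-plus product entry-by-entry:
  C[0][0] = min over k of (A[0][0] + B[0][0] = 1 + 3 = 4, A[0][1] + B[1][0] = 7 + 0 = 7) = 4 (attained at k = 0)
  C[0][1] = min over k of (A[0][0] + B[0][1] = 1 + -5 = -4, A[0][1] + B[1][1] = 7 + -3 = 4) = -4 (attained at k = 0)
  C[1][0] = min over k of (A[1][0] + B[0][0] = 10 + 3 = 13, A[1][1] + B[1][0] = 0 + 0 = 0) = 0 (attained at k = 1)
  C[1][1] = min over k of (A[1][0] + B[0][1] = 10 + -5 = 5, A[1][1] + B[1][1] = 0 + -3 = -3) = -3 (attained at k = 1)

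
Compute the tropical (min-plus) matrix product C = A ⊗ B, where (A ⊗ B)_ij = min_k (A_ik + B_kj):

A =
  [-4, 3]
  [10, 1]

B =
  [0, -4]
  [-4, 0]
A ⊗ B =
  [-4, -8]
  [-3, 1]

Apply the min-plus product entry-by-entry:
  C[0][0] = min over k of (A[0][0] + B[0][0] = -4 + 0 = -4, A[0][1] + B[1][0] = 3 + -4 = -1) = -4 (attained at k = 0)
  C[0][1] = min over k of (A[0][0] + B[0][1] = -4 + -4 = -8, A[0][1] + B[1][1] = 3 + 0 = 3) = -8 (attained at k = 0)
  C[1][0] = min over k of (A[1][0] + B[0][0] = 10 + 0 = 10, A[1][1] + B[1][0] = 1 + -4 = -3) = -3 (attained at k = 1)
  C[1][1] = min over k of (A[1][0] + B[0][1] = 10 + -4 = 6, A[1][1] + B[1][1] = 1 + 0 = 1) = 1 (attained at k = 1)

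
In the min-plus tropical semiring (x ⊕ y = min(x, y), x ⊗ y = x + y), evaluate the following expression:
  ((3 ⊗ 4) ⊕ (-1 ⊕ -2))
((3 ⊗ 4) ⊕ (-1 ⊕ -2)) = -2

Expand innermost to outermost. Recall ⊕ takes the minimum of its arguments and ⊗ takes their sum. Working out the expression ((3 ⊗ 4) ⊕ (-1 ⊕ -2)) gives -2.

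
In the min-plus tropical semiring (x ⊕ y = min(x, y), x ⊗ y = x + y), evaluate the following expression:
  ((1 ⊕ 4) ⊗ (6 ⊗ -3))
((1 ⊕ 4) ⊗ (6 ⊗ -3)) = 4

Expand innermost to outermost. Recall ⊕ takes the minimum of its arguments and ⊗ takes their sum. Working out the expression ((1 ⊕ 4) ⊗ (6 ⊗ -3)) gives 4.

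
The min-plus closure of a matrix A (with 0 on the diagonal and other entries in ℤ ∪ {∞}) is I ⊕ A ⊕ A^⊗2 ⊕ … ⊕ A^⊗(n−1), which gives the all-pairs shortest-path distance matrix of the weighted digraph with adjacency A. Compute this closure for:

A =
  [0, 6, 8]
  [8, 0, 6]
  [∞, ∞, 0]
Closure =
  [0, 6, 8]
  [8, 0, 6]
  [∞, ∞, 0]

This is the Floyd-Warshall all-pairs shortest-path computation. For each intermediate vertex k = 0, 1, …, 2, update dist[i][j] ← min(dist[i][j], dist[i][k] + dist[k][j]). The final matrix gives, for each (i, j), the minimum total weight of any directed path from i to j (possibly empty when i = j).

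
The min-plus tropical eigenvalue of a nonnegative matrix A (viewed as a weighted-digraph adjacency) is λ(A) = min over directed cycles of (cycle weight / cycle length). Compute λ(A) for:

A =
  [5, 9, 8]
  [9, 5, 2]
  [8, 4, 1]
λ(A) = 1

Enumerate directed cycles and compute their means (weight / length). Sample:
  cycle 0 → 0: weight = 5, length = 1, mean = 5/1 ≈ 5.000
  cycle 1 → 1: weight = 5, length = 1, mean = 5/1 ≈ 5.000
  cycle 2 → 2: weight = 1, length = 1, mean = 1/1 ≈ 1.000
  cycle 0 → 1 → 0: weight = 18, length = 2, mean = 18/2 ≈ 9.000
  cycle 0 → 2 → 0: weight = 16, length = 2, mean = 16/2 ≈ 8.000
  cycle 1 → 0 → 1: weight = 18, length = 2, mean = 18/2 ≈ 9.000
Minimum mean = 1.000, attained e.g. along the cycle 2 → 2 with weight 1 and length 1. So λ(A) = 1/1 = 1.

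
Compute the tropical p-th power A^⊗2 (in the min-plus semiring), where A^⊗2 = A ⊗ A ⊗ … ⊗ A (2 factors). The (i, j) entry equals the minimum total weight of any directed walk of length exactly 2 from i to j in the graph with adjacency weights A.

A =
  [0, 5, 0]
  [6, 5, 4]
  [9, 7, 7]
A^⊗2 =
  [0, 5, 0]
  [6, 10, 6]
  [9, 12, 9]

Each entry (A^⊗2)_ij equals the minimum over all length-2 walks i = v_0 → v_1 → … → v_2 = j of Σ_t A[v_t][v_{t+1}]. For example, for (i, j) = (0, 2) we minimise over 3 possible intermediate vertex sequences; the minimum is 0, attained along the walk 0 → 0 → 2.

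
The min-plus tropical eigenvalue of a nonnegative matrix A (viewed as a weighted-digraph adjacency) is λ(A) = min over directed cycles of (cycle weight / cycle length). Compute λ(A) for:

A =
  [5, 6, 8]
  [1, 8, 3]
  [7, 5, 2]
λ(A) = 2

Enumerate directed cycles and compute their means (weight / length). Sample:
  cycle 0 → 0: weight = 5, length = 1, mean = 5/1 ≈ 5.000
  cycle 1 → 1: weight = 8, length = 1, mean = 8/1 ≈ 8.000
  cycle 2 → 2: weight = 2, length = 1, mean = 2/1 ≈ 2.000
  cycle 0 → 1 → 0: weight = 7, length = 2, mean = 7/2 ≈ 3.500
  cycle 0 → 2 → 0: weight = 15, length = 2, mean = 15/2 ≈ 7.500
  cycle 1 → 0 → 1: weight = 7, length = 2, mean = 7/2 ≈ 3.500
Minimum mean = 2.000, attained e.g. along the cycle 2 → 2 with weight 2 and length 1. So λ(A) = 2/1 = 2.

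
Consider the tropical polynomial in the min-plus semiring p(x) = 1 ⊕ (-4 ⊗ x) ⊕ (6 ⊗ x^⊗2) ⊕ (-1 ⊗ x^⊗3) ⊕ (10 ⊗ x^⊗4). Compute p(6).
p(6) = 1

A tropical monomial a ⊗ x^⊗i evaluates to a + i · x. Evaluating each term at x = 6:
  Term 0 contributes 1 + 0 · 6 = 1
  Term 1 contributes -4 + 1 · 6 = 2
  Term 2 contributes 6 + 2 · 6 = 18
  Term 3 contributes -1 + 3 · 6 = 17
  Term 4 contributes 10 + 4 · 6 = 34
p(6) = ⊕ of these = min[1, 2, 18, 17, 34] = 1.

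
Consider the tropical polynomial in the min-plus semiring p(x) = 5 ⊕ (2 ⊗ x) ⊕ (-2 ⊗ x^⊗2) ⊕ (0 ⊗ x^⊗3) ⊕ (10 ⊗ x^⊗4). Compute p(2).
p(2) = 2

A tropical monomial a ⊗ x^⊗i evaluates to a + i · x. Evaluating each term at x = 2:
  Term 0 contributes 5 + 0 · 2 = 5
  Term 1 contributes 2 + 1 · 2 = 4
  Term 2 contributes -2 + 2 · 2 = 2
  Term 3 contributes 0 + 3 · 2 = 6
  Term 4 contributes 10 + 4 · 2 = 18
p(2) = ⊕ of these = min[5, 4, 2, 6, 18] = 2.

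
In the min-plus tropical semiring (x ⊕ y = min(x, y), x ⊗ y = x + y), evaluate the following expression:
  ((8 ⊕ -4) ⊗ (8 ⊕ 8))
((8 ⊕ -4) ⊗ (8 ⊕ 8)) = 4

Expand innermost to outermost. Recall ⊕ takes the minimum of its arguments and ⊗ takes their sum. Working out the expression ((8 ⊕ -4) ⊗ (8 ⊕ 8)) gives 4.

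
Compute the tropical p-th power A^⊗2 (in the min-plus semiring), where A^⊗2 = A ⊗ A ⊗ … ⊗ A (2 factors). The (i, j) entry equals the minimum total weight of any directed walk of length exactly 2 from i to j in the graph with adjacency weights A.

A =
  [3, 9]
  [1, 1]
A^⊗2 =
  [6, 10]
  [2, 2]

Each entry (A^⊗2)_ij equals the minimum over all length-2 walks i = v_0 → v_1 → … → v_2 = j of Σ_t A[v_t][v_{t+1}]. For example, for (i, j) = (0, 1) we minimise over 2 possible intermediate vertex sequences; the minimum is 10, attained along the walk 0 → 1 → 1.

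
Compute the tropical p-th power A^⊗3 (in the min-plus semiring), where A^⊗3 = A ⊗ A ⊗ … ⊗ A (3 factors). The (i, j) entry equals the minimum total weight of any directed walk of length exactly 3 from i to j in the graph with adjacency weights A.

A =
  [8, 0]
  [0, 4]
A^⊗3 =
  [4, 0]
  [0, 4]

Each entry (A^⊗3)_ij equals the minimum over all length-3 walks i = v_0 → v_1 → … → v_3 = j of Σ_t A[v_t][v_{t+1}]. For example, for (i, j) = (0, 1) we minimise over 4 possible intermediate vertex sequences; the minimum is 0, attained along the walk 0 → 1 → 0 → 1.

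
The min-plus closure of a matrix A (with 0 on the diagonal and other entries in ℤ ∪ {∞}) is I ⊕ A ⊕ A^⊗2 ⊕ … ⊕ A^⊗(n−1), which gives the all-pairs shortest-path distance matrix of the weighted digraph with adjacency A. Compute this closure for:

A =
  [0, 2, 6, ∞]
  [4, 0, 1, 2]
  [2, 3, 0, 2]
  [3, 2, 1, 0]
Closure =
  [0, 2, 3, 4]
  [3, 0, 1, 2]
  [2, 3, 0, 2]
  [3, 2, 1, 0]

This is the Floyd-Warshall all-pairs shortest-path computation. For each intermediate vertex k = 0, 1, …, 3, update dist[i][j] ← min(dist[i][j], dist[i][k] + dist[k][j]). The final matrix gives, for each (i, j), the minimum total weight of any directed path from i to j (possibly empty when i = j).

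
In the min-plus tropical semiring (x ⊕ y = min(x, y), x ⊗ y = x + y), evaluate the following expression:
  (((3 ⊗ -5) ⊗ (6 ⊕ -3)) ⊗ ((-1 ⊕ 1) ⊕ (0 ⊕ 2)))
(((3 ⊗ -5) ⊗ (6 ⊕ -3)) ⊗ ((-1 ⊕ 1) ⊕ (0 ⊕ 2))) = -6

Expand innermost to outermost. Recall ⊕ takes the minimum of its arguments and ⊗ takes their sum. Working out the expression (((3 ⊗ -5) ⊗ (6 ⊕ -3)) ⊗ ((-1 ⊕ 1) ⊕ (0 ⊕ 2))) gives -6.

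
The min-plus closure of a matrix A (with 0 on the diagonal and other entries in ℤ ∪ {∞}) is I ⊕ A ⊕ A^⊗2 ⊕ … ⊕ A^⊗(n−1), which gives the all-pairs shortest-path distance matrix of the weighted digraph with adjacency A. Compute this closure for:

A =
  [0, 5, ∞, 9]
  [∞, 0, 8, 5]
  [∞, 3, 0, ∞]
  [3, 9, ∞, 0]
Closure =
  [0, 5, 13, 9]
  [8, 0, 8, 5]
  [11, 3, 0, 8]
  [3, 8, 16, 0]

This is the Floyd-Warshall all-pairs shortest-path computation. For each intermediate vertex k = 0, 1, …, 3, update dist[i][j] ← min(dist[i][j], dist[i][k] + dist[k][j]). The final matrix gives, for each (i, j), the minimum total weight of any directed path from i to j (possibly empty when i = j).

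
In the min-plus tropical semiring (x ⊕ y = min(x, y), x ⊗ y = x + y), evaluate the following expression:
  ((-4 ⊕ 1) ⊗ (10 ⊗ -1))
((-4 ⊕ 1) ⊗ (10 ⊗ -1)) = 5

Expand innermost to outermost. Recall ⊕ takes the minimum of its arguments and ⊗ takes their sum. Working out the expression ((-4 ⊕ 1) ⊗ (10 ⊗ -1)) gives 5.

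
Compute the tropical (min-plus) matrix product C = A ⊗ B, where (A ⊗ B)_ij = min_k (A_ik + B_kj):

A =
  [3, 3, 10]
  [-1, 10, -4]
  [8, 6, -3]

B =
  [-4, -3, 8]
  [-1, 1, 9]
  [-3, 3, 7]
A ⊗ B =
  [-1, 0, 11]
  [-7, -4, 3]
  [-6, 0, 4]

Apply the min-plus product entry-by-entry:
  C[0][0] = min over k of (A[0][0] + B[0][0] = 3 + -4 = -1, A[0][1] + B[1][0] = 3 + -1 = 2, A[0][2] + B[2][0] = 10 + -3 = 7) = -1 (attained at k = 0)
  C[0][1] = min over k of (A[0][0] + B[0][1] = 3 + -3 = 0, A[0][1] + B[1][1] = 3 + 1 = 4, A[0][2] + B[2][1] = 10 + 3 = 13) = 0 (attained at k = 0)
  C[0][2] = min over k of (A[0][0] + B[0][2] = 3 + 8 = 11, A[0][1] + B[1][2] = 3 + 9 = 12, A[0][2] + B[2][2] = 10 + 7 = 17) = 11 (attained at k = 0)
  C[1][0] = min over k of (A[1][0] + B[0][0] = -1 + -4 = -5, A[1][1] + B[1][0] = 10 + -1 = 9, A[1][2] + B[2][0] = -4 + -3 = -7) = -7 (attained at k = 2)
  C[1][1] = min over k of (A[1][0] + B[0][1] = -1 + -3 = -4, A[1][1] + B[1][1] = 10 + 1 = 11, A[1][2] + B[2][1] = -4 + 3 = -1) = -4 (attained at k = 0)
  C[1][2] = min over k of (A[1][0] + B[0][2] = -1 + 8 = 7, A[1][1] + B[1][2] = 10 + 9 = 19, A[1][2] + B[2][2] = -4 + 7 = 3) = 3 (attained at k = 2)
  C[2][0] = min over k of (A[2][0] + B[0][0] = 8 + -4 = 4, A[2][1] + B[1][0] = 6 + -1 = 5, A[2][2] + B[2][0] = -3 + -3 = -6) = -6 (attained at k = 2)
  C[2][1] = min over k of (A[2][0] + B[0][1] = 8 + -3 = 5, A[2][1] + B[1][1] = 6 + 1 = 7, A[2][2] + B[2][1] = -3 + 3 = 0) = 0 (attained at k = 2)
  C[2][2] = min over k of (A[2][0] + B[0][2] = 8 + 8 = 16, A[2][1] + B[1][2] = 6 + 9 = 15, A[2][2] + B[2][2] = -3 + 7 = 4) = 4 (attained at k = 2)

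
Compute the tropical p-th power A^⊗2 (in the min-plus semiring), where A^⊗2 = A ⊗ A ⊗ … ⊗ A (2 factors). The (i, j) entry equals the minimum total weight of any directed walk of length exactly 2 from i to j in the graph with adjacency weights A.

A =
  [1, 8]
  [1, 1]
A^⊗2 =
  [2, 9]
  [2, 2]

Each entry (A^⊗2)_ij equals the minimum over all length-2 walks i = v_0 → v_1 → … → v_2 = j of Σ_t A[v_t][v_{t+1}]. For example, for (i, j) = (0, 1) we minimise over 2 possible intermediate vertex sequences; the minimum is 9, attained along the walk 0 → 0 → 1.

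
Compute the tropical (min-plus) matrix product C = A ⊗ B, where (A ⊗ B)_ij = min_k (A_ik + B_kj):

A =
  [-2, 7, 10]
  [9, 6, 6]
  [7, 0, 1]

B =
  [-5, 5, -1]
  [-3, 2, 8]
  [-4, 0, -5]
A ⊗ B =
  [-7, 3, -3]
  [2, 6, 1]
  [-3, 1, -4]

Apply the min-plus product entry-by-entry:
  C[0][0] = min over k of (A[0][0] + B[0][0] = -2 + -5 = -7, A[0][1] + B[1][0] = 7 + -3 = 4, A[0][2] + B[2][0] = 10 + -4 = 6) = -7 (attained at k = 0)
  C[0][1] = min over k of (A[0][0] + B[0][1] = -2 + 5 = 3, A[0][1] + B[1][1] = 7 + 2 = 9, A[0][2] + B[2][1] = 10 + 0 = 10) = 3 (attained at k = 0)
  C[0][2] = min over k of (A[0][0] + B[0][2] = -2 + -1 = -3, A[0][1] + B[1][2] = 7 + 8 = 15, A[0][2] + B[2][2] = 10 + -5 = 5) = -3 (attained at k = 0)
  C[1][0] = min over k of (A[1][0] + B[0][0] = 9 + -5 = 4, A[1][1] + B[1][0] = 6 + -3 = 3, A[1][2] + B[2][0] = 6 + -4 = 2) = 2 (attained at k = 2)
  C[1][1] = min over k of (A[1][0] + B[0][1] = 9 + 5 = 14, A[1][1] + B[1][1] = 6 + 2 = 8, A[1][2] + B[2][1] = 6 + 0 = 6) = 6 (attained at k = 2)
  C[1][2] = min over k of (A[1][0] + B[0][2] = 9 + -1 = 8, A[1][1] + B[1][2] = 6 + 8 = 14, A[1][2] + B[2][2] = 6 + -5 = 1) = 1 (attained at k = 2)
  C[2][0] = min over k of (A[2][0] + B[0][0] = 7 + -5 = 2, A[2][1] + B[1][0] = 0 + -3 = -3, A[2][2] + B[2][0] = 1 + -4 = -3) = -3 (attained at k = 1)
  C[2][1] = min over k of (A[2][0] + B[0][1] = 7 + 5 = 12, A[2][1] + B[1][1] = 0 + 2 = 2, A[2][2] + B[2][1] = 1 + 0 = 1) = 1 (attained at k = 2)
  C[2][2] = min over k of (A[2][0] + B[0][2] = 7 + -1 = 6, A[2][1] + B[1][2] = 0 + 8 = 8, A[2][2] + B[2][2] = 1 + -5 = -4) = -4 (attained at k = 2)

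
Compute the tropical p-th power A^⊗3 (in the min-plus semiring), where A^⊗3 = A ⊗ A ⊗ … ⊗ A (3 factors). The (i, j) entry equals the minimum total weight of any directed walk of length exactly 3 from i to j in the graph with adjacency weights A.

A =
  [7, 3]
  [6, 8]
A^⊗3 =
  [16, 12]
  [15, 16]

Each entry (A^⊗3)_ij equals the minimum over all length-3 walks i = v_0 → v_1 → … → v_3 = j of Σ_t A[v_t][v_{t+1}]. For example, for (i, j) = (0, 1) we minimise over 4 possible intermediate vertex sequences; the minimum is 12, attained along the walk 0 → 1 → 0 → 1.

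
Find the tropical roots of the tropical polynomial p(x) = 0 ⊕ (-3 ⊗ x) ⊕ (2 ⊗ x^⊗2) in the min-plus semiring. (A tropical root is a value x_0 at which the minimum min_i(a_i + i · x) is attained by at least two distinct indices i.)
Roots: {-5, 3}

Each tropical root is a break point of the lower envelope of the lines y = a_i + i · x (there are 3 lines, with slopes 0, 1, ..., 2). Only the lines that attain the minimum somewhere contribute to roots; other lines are dominated. Here the surviving (envelope) indices are i = 2, i = 1, i = 0.
Intersections between consecutive envelope lines give the roots: for adjacent envelope indices i < j the intersection is x = (a_i − a_j) / (j − i). Reading off the sorted break points: {-5, 3}.
Verification: at each break x_0, at least two indices attain the minimum of min_i(a_i + i · x_0).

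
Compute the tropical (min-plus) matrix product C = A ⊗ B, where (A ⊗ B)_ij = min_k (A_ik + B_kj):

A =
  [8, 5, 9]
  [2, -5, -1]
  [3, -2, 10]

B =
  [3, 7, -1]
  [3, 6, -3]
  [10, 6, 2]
A ⊗ B =
  [8, 11, 2]
  [-2, 1, -8]
  [1, 4, -5]

Apply the min-plus product entry-by-entry:
  C[0][0] = min over k of (A[0][0] + B[0][0] = 8 + 3 = 11, A[0][1] + B[1][0] = 5 + 3 = 8, A[0][2] + B[2][0] = 9 + 10 = 19) = 8 (attained at k = 1)
  C[0][1] = min over k of (A[0][0] + B[0][1] = 8 + 7 = 15, A[0][1] + B[1][1] = 5 + 6 = 11, A[0][2] + B[2][1] = 9 + 6 = 15) = 11 (attained at k = 1)
  C[0][2] = min over k of (A[0][0] + B[0][2] = 8 + -1 = 7, A[0][1] + B[1][2] = 5 + -3 = 2, A[0][2] + B[2][2] = 9 + 2 = 11) = 2 (attained at k = 1)
  C[1][0] = min over k of (A[1][0] + B[0][0] = 2 + 3 = 5, A[1][1] + B[1][0] = -5 + 3 = -2, A[1][2] + B[2][0] = -1 + 10 = 9) = -2 (attained at k = 1)
  C[1][1] = min over k of (A[1][0] + B[0][1] = 2 + 7 = 9, A[1][1] + B[1][1] = -5 + 6 = 1, A[1][2] + B[2][1] = -1 + 6 = 5) = 1 (attained at k = 1)
  C[1][2] = min over k of (A[1][0] + B[0][2] = 2 + -1 = 1, A[1][1] + B[1][2] = -5 + -3 = -8, A[1][2] + B[2][2] = -1 + 2 = 1) = -8 (attained at k = 1)
  C[2][0] = min over k of (A[2][0] + B[0][0] = 3 + 3 = 6, A[2][1] + B[1][0] = -2 + 3 = 1, A[2][2] + B[2][0] = 10 + 10 = 20) = 1 (attained at k = 1)
  C[2][1] = min over k of (A[2][0] + B[0][1] = 3 + 7 = 10, A[2][1] + B[1][1] = -2 + 6 = 4, A[2][2] + B[2][1] = 10 + 6 = 16) = 4 (attained at k = 1)
  C[2][2] = min over k of (A[2][0] + B[0][2] = 3 + -1 = 2, A[2][1] + B[1][2] = -2 + -3 = -5, A[2][2] + B[2][2] = 10 + 2 = 12) = -5 (attained at k = 1)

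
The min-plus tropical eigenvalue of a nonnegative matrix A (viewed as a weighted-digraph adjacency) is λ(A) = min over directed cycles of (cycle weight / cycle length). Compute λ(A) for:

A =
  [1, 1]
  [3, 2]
λ(A) = 1

Enumerate directed cycles and compute their means (weight / length). Sample:
  cycle 0 → 0: weight = 1, length = 1, mean = 1/1 ≈ 1.000
  cycle 1 → 1: weight = 2, length = 1, mean = 2/1 ≈ 2.000
  cycle 0 → 1 → 0: weight = 4, length = 2, mean = 4/2 ≈ 2.000
  cycle 1 → 0 → 1: weight = 4, length = 2, mean = 4/2 ≈ 2.000
Minimum mean = 1.000, attained e.g. along the cycle 0 → 0 with weight 1 and length 1. So λ(A) = 1/1 = 1.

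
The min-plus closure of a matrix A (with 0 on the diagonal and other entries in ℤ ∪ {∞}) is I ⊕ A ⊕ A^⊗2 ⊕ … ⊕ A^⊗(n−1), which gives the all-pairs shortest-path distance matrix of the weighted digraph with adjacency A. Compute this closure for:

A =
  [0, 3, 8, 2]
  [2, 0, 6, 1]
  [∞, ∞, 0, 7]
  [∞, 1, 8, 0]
Closure =
  [0, 3, 8, 2]
  [2, 0, 6, 1]
  [10, 8, 0, 7]
  [3, 1, 7, 0]

This is the Floyd-Warshall all-pairs shortest-path computation. For each intermediate vertex k = 0, 1, …, 3, update dist[i][j] ← min(dist[i][j], dist[i][k] + dist[k][j]). The final matrix gives, for each (i, j), the minimum total weight of any directed path from i to j (possibly empty when i = j).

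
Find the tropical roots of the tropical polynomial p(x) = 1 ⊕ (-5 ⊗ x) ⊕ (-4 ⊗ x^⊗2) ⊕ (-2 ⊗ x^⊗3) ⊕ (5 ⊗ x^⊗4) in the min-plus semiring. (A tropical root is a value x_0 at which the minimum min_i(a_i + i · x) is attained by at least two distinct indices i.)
Roots: {-7, -2, -1, 6}

Each tropical root is a break point of the lower envelope of the lines y = a_i + i · x (there are 5 lines, with slopes 0, 1, ..., 4). Only the lines that attain the minimum somewhere contribute to roots; other lines are dominated. Here the surviving (envelope) indices are i = 4, i = 3, i = 2, i = 1, i = 0.
Intersections between consecutive envelope lines give the roots: for adjacent envelope indices i < j the intersection is x = (a_i − a_j) / (j − i). Reading off the sorted break points: {-7, -2, -1, 6}.
Verification: at each break x_0, at least two indices attain the minimum of min_i(a_i + i · x_0).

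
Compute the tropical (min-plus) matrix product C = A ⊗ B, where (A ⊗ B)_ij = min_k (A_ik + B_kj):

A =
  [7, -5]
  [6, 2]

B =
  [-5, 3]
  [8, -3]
A ⊗ B =
  [2, -8]
  [1, -1]

Apply the min-plus product entry-by-entry:
  C[0][0] = min over k of (A[0][0] + B[0][0] = 7 + -5 = 2, A[0][1] + B[1][0] = -5 + 8 = 3) = 2 (attained at k = 0)
  C[0][1] = min over k of (A[0][0] + B[0][1] = 7 + 3 = 10, A[0][1] + B[1][1] = -5 + -3 = -8) = -8 (attained at k = 1)
  C[1][0] = min over k of (A[1][0] + B[0][0] = 6 + -5 = 1, A[1][1] + B[1][0] = 2 + 8 = 10) = 1 (attained at k = 0)
  C[1][1] = min over k of (A[1][0] + B[0][1] = 6 + 3 = 9, A[1][1] + B[1][1] = 2 + -3 = -1) = -1 (attained at k = 1)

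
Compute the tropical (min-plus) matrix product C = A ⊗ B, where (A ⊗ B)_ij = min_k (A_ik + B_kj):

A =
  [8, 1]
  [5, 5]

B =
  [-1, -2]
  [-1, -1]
A ⊗ B =
  [0, 0]
  [4, 3]

Apply the min-plus product entry-by-entry:
  C[0][0] = min over k of (A[0][0] + B[0][0] = 8 + -1 = 7, A[0][1] + B[1][0] = 1 + -1 = 0) = 0 (attained at k = 1)
  C[0][1] = min over k of (A[0][0] + B[0][1] = 8 + -2 = 6, A[0][1] + B[1][1] = 1 + -1 = 0) = 0 (attained at k = 1)
  C[1][0] = min over k of (A[1][0] + B[0][0] = 5 + -1 = 4, A[1][1] + B[1][0] = 5 + -1 = 4) = 4 (attained at k = 0)
  C[1][1] = min over k of (A[1][0] + B[0][1] = 5 + -2 = 3, A[1][1] + B[1][1] = 5 + -1 = 4) = 3 (attained at k = 0)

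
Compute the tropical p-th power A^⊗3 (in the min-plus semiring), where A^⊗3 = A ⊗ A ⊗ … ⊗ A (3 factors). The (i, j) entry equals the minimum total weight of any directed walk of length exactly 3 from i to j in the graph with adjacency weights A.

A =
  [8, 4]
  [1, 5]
A^⊗3 =
  [10, 9]
  [6, 10]

Each entry (A^⊗3)_ij equals the minimum over all length-3 walks i = v_0 → v_1 → … → v_3 = j of Σ_t A[v_t][v_{t+1}]. For example, for (i, j) = (0, 1) we minimise over 4 possible intermediate vertex sequences; the minimum is 9, attained along the walk 0 → 1 → 0 → 1.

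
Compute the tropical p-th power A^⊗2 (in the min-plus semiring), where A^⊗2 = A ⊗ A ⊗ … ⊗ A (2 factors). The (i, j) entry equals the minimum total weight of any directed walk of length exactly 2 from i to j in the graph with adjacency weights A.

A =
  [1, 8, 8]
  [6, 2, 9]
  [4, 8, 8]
A^⊗2 =
  [2, 9, 9]
  [7, 4, 11]
  [5, 10, 12]

Each entry (A^⊗2)_ij equals the minimum over all length-2 walks i = v_0 → v_1 → … → v_2 = j of Σ_t A[v_t][v_{t+1}]. For example, for (i, j) = (0, 2) we minimise over 3 possible intermediate vertex sequences; the minimum is 9, attained along the walk 0 → 0 → 2.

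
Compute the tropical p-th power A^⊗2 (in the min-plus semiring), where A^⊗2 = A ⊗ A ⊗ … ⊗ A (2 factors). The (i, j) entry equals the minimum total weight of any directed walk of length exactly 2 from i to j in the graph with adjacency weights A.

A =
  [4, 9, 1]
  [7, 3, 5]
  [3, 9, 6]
A^⊗2 =
  [4, 10, 5]
  [8, 6, 8]
  [7, 12, 4]

Each entry (A^⊗2)_ij equals the minimum over all length-2 walks i = v_0 → v_1 → … → v_2 = j of Σ_t A[v_t][v_{t+1}]. For example, for (i, j) = (0, 2) we minimise over 3 possible intermediate vertex sequences; the minimum is 5, attained along the walk 0 → 0 → 2.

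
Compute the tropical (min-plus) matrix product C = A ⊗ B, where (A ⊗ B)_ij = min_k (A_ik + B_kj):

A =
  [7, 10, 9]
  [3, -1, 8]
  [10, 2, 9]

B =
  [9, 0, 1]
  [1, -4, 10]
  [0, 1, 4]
A ⊗ B =
  [9, 6, 8]
  [0, -5, 4]
  [3, -2, 11]

Apply the min-plus product entry-by-entry:
  C[0][0] = min over k of (A[0][0] + B[0][0] = 7 + 9 = 16, A[0][1] + B[1][0] = 10 + 1 = 11, A[0][2] + B[2][0] = 9 + 0 = 9) = 9 (attained at k = 2)
  C[0][1] = min over k of (A[0][0] + B[0][1] = 7 + 0 = 7, A[0][1] + B[1][1] = 10 + -4 = 6, A[0][2] + B[2][1] = 9 + 1 = 10) = 6 (attained at k = 1)
  C[0][2] = min over k of (A[0][0] + B[0][2] = 7 + 1 = 8, A[0][1] + B[1][2] = 10 + 10 = 20, A[0][2] + B[2][2] = 9 + 4 = 13) = 8 (attained at k = 0)
  C[1][0] = min over k of (A[1][0] + B[0][0] = 3 + 9 = 12, A[1][1] + B[1][0] = -1 + 1 = 0, A[1][2] + B[2][0] = 8 + 0 = 8) = 0 (attained at k = 1)
  C[1][1] = min over k of (A[1][0] + B[0][1] = 3 + 0 = 3, A[1][1] + B[1][1] = -1 + -4 = -5, A[1][2] + B[2][1] = 8 + 1 = 9) = -5 (attained at k = 1)
  C[1][2] = min over k of (A[1][0] + B[0][2] = 3 + 1 = 4, A[1][1] + B[1][2] = -1 + 10 = 9, A[1][2] + B[2][2] = 8 + 4 = 12) = 4 (attained at k = 0)
  C[2][0] = min over k of (A[2][0] + B[0][0] = 10 + 9 = 19, A[2][1] + B[1][0] = 2 + 1 = 3, A[2][2] + B[2][0] = 9 + 0 = 9) = 3 (attained at k = 1)
  C[2][1] = min over k of (A[2][0] + B[0][1] = 10 + 0 = 10, A[2][1] + B[1][1] = 2 + -4 = -2, A[2][2] + B[2][1] = 9 + 1 = 10) = -2 (attained at k = 1)
  C[2][2] = min over k of (A[2][0] + B[0][2] = 10 + 1 = 11, A[2][1] + B[1][2] = 2 + 10 = 12, A[2][2] + B[2][2] = 9 + 4 = 13) = 11 (attained at k = 0)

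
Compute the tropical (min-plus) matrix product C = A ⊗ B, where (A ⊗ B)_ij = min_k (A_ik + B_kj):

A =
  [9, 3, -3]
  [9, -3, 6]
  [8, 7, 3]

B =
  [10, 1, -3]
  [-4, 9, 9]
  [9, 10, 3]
A ⊗ B =
  [-1, 7, 0]
  [-7, 6, 6]
  [3, 9, 5]

Apply the min-plus product entry-by-entry:
  C[0][0] = min over k of (A[0][0] + B[0][0] = 9 + 10 = 19, A[0][1] + B[1][0] = 3 + -4 = -1, A[0][2] + B[2][0] = -3 + 9 = 6) = -1 (attained at k = 1)
  C[0][1] = min over k of (A[0][0] + B[0][1] = 9 + 1 = 10, A[0][1] + B[1][1] = 3 + 9 = 12, A[0][2] + B[2][1] = -3 + 10 = 7) = 7 (attained at k = 2)
  C[0][2] = min over k of (A[0][0] + B[0][2] = 9 + -3 = 6, A[0][1] + B[1][2] = 3 + 9 = 12, A[0][2] + B[2][2] = -3 + 3 = 0) = 0 (attained at k = 2)
  C[1][0] = min over k of (A[1][0] + B[0][0] = 9 + 10 = 19, A[1][1] + B[1][0] = -3 + -4 = -7, A[1][2] + B[2][0] = 6 + 9 = 15) = -7 (attained at k = 1)
  C[1][1] = min over k of (A[1][0] + B[0][1] = 9 + 1 = 10, A[1][1] + B[1][1] = -3 + 9 = 6, A[1][2] + B[2][1] = 6 + 10 = 16) = 6 (attained at k = 1)
  C[1][2] = min over k of (A[1][0] + B[0][2] = 9 + -3 = 6, A[1][1] + B[1][2] = -3 + 9 = 6, A[1][2] + B[2][2] = 6 + 3 = 9) = 6 (attained at k = 0)
  C[2][0] = min over k of (A[2][0] + B[0][0] = 8 + 10 = 18, A[2][1] + B[1][0] = 7 + -4 = 3, A[2][2] + B[2][0] = 3 + 9 = 12) = 3 (attained at k = 1)
  C[2][1] = min over k of (A[2][0] + B[0][1] = 8 + 1 = 9, A[2][1] + B[1][1] = 7 + 9 = 16, A[2][2] + B[2][1] = 3 + 10 = 13) = 9 (attained at k = 0)
  C[2][2] = min over k of (A[2][0] + B[0][2] = 8 + -3 = 5, A[2][1] + B[1][2] = 7 + 9 = 16, A[2][2] + B[2][2] = 3 + 3 = 6) = 5 (attained at k = 0)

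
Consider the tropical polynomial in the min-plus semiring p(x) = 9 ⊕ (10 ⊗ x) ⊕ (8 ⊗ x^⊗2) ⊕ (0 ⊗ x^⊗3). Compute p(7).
p(7) = 9

A tropical monomial a ⊗ x^⊗i evaluates to a + i · x. Evaluating each term at x = 7:
  Term 0 contributes 9 + 0 · 7 = 9
  Term 1 contributes 10 + 1 · 7 = 17
  Term 2 contributes 8 + 2 · 7 = 22
  Term 3 contributes 0 + 3 · 7 = 21
p(7) = ⊕ of these = min[9, 17, 22, 21] = 9.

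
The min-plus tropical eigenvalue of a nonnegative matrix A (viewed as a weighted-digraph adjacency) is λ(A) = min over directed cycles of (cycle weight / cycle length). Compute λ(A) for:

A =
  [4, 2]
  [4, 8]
λ(A) = 3

Enumerate directed cycles and compute their means (weight / length). Sample:
  cycle 0 → 0: weight = 4, length = 1, mean = 4/1 ≈ 4.000
  cycle 1 → 1: weight = 8, length = 1, mean = 8/1 ≈ 8.000
  cycle 0 → 1 → 0: weight = 6, length = 2, mean = 6/2 ≈ 3.000
  cycle 1 → 0 → 1: weight = 6, length = 2, mean = 6/2 ≈ 3.000
Minimum mean = 3.000, attained e.g. along the cycle 0 → 1 → 0 with weight 6 and length 2. So λ(A) = 6/2 = 3.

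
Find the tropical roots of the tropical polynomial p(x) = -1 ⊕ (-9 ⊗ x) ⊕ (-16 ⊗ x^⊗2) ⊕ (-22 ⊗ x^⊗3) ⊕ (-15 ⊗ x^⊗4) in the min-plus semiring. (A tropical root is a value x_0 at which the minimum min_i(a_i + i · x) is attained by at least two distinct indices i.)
Roots: {-7, 6, 7, 8}

Each tropical root is a break point of the lower envelope of the lines y = a_i + i · x (there are 5 lines, with slopes 0, 1, ..., 4). Only the lines that attain the minimum somewhere contribute to roots; other lines are dominated. Here the surviving (envelope) indices are i = 4, i = 3, i = 2, i = 1, i = 0.
Intersections between consecutive envelope lines give the roots: for adjacent envelope indices i < j the intersection is x = (a_i − a_j) / (j − i). Reading off the sorted break points: {-7, 6, 7, 8}.
Verification: at each break x_0, at least two indices attain the minimum of min_i(a_i + i · x_0).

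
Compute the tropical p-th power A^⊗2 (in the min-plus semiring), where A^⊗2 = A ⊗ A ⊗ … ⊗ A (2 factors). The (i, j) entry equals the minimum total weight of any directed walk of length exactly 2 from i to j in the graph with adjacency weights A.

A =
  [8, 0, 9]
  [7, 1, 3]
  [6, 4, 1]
A^⊗2 =
  [7, 1, 3]
  [8, 2, 4]
  [7, 5, 2]

Each entry (A^⊗2)_ij equals the minimum over all length-2 walks i = v_0 → v_1 → … → v_2 = j of Σ_t A[v_t][v_{t+1}]. For example, for (i, j) = (0, 2) we minimise over 3 possible intermediate vertex sequences; the minimum is 3, attained along the walk 0 → 1 → 2.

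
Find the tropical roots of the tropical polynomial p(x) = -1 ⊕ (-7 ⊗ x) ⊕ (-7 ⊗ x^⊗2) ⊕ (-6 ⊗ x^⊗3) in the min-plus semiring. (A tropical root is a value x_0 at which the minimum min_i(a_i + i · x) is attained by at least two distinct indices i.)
Roots: {-1, 0, 6}

Each tropical root is a break point of the lower envelope of the lines y = a_i + i · x (there are 4 lines, with slopes 0, 1, ..., 3). Only the lines that attain the minimum somewhere contribute to roots; other lines are dominated. Here the surviving (envelope) indices are i = 3, i = 2, i = 1, i = 0.
Intersections between consecutive envelope lines give the roots: for adjacent envelope indices i < j the intersection is x = (a_i − a_j) / (j − i). Reading off the sorted break points: {-1, 0, 6}.
Verification: at each break x_0, at least two indices attain the minimum of min_i(a_i + i · x_0).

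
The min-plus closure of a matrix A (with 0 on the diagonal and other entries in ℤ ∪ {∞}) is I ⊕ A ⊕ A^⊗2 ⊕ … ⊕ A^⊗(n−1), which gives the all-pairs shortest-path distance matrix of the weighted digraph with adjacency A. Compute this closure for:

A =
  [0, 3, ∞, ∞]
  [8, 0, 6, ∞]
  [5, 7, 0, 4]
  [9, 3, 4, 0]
Closure =
  [0, 3, 9, 13]
  [8, 0, 6, 10]
  [5, 7, 0, 4]
  [9, 3, 4, 0]

This is the Floyd-Warshall all-pairs shortest-path computation. For each intermediate vertex k = 0, 1, …, 3, update dist[i][j] ← min(dist[i][j], dist[i][k] + dist[k][j]). The final matrix gives, for each (i, j), the minimum total weight of any directed path from i to j (possibly empty when i = j).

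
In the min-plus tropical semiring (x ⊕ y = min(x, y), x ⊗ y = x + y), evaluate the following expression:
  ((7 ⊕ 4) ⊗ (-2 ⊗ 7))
((7 ⊕ 4) ⊗ (-2 ⊗ 7)) = 9

Expand innermost to outermost. Recall ⊕ takes the minimum of its arguments and ⊗ takes their sum. Working out the expression ((7 ⊕ 4) ⊗ (-2 ⊗ 7)) gives 9.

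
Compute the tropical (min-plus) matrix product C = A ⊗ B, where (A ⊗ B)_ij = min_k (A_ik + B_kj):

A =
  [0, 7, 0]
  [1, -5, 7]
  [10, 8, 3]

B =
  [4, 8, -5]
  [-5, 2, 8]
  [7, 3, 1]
A ⊗ B =
  [2, 3, -5]
  [-10, -3, -4]
  [3, 6, 4]

Apply the min-plus product entry-by-entry:
  C[0][0] = min over k of (A[0][0] + B[0][0] = 0 + 4 = 4, A[0][1] + B[1][0] = 7 + -5 = 2, A[0][2] + B[2][0] = 0 + 7 = 7) = 2 (attained at k = 1)
  C[0][1] = min over k of (A[0][0] + B[0][1] = 0 + 8 = 8, A[0][1] + B[1][1] = 7 + 2 = 9, A[0][2] + B[2][1] = 0 + 3 = 3) = 3 (attained at k = 2)
  C[0][2] = min over k of (A[0][0] + B[0][2] = 0 + -5 = -5, A[0][1] + B[1][2] = 7 + 8 = 15, A[0][2] + B[2][2] = 0 + 1 = 1) = -5 (attained at k = 0)
  C[1][0] = min over k of (A[1][0] + B[0][0] = 1 + 4 = 5, A[1][1] + B[1][0] = -5 + -5 = -10, A[1][2] + B[2][0] = 7 + 7 = 14) = -10 (attained at k = 1)
  C[1][1] = min over k of (A[1][0] + B[0][1] = 1 + 8 = 9, A[1][1] + B[1][1] = -5 + 2 = -3, A[1][2] + B[2][1] = 7 + 3 = 10) = -3 (attained at k = 1)
  C[1][2] = min over k of (A[1][0] + B[0][2] = 1 + -5 = -4, A[1][1] + B[1][2] = -5 + 8 = 3, A[1][2] + B[2][2] = 7 + 1 = 8) = -4 (attained at k = 0)
  C[2][0] = min over k of (A[2][0] + B[0][0] = 10 + 4 = 14, A[2][1] + B[1][0] = 8 + -5 = 3, A[2][2] + B[2][0] = 3 + 7 = 10) = 3 (attained at k = 1)
  C[2][1] = min over k of (A[2][0] + B[0][1] = 10 + 8 = 18, A[2][1] + B[1][1] = 8 + 2 = 10, A[2][2] + B[2][1] = 3 + 3 = 6) = 6 (attained at k = 2)
  C[2][2] = min over k of (A[2][0] + B[0][2] = 10 + -5 = 5, A[2][1] + B[1][2] = 8 + 8 = 16, A[2][2] + B[2][2] = 3 + 1 = 4) = 4 (attained at k = 2)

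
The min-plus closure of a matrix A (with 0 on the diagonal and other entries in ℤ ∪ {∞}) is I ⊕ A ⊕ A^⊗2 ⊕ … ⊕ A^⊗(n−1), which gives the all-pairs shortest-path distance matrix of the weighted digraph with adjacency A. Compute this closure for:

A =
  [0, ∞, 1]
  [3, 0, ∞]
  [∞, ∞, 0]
Closure =
  [0, ∞, 1]
  [3, 0, 4]
  [∞, ∞, 0]

This is the Floyd-Warshall all-pairs shortest-path computation. For each intermediate vertex k = 0, 1, …, 2, update dist[i][j] ← min(dist[i][j], dist[i][k] + dist[k][j]). The final matrix gives, for each (i, j), the minimum total weight of any directed path from i to j (possibly empty when i = j).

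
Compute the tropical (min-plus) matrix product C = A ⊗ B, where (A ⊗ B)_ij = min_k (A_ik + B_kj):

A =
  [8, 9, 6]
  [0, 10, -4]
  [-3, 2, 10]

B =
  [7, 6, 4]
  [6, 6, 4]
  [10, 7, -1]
A ⊗ B =
  [15, 13, 5]
  [6, 3, -5]
  [4, 3, 1]

Apply the min-plus product entry-by-entry:
  C[0][0] = min over k of (A[0][0] + B[0][0] = 8 + 7 = 15, A[0][1] + B[1][0] = 9 + 6 = 15, A[0][2] + B[2][0] = 6 + 10 = 16) = 15 (attained at k = 0)
  C[0][1] = min over k of (A[0][0] + B[0][1] = 8 + 6 = 14, A[0][1] + B[1][1] = 9 + 6 = 15, A[0][2] + B[2][1] = 6 + 7 = 13) = 13 (attained at k = 2)
  C[0][2] = min over k of (A[0][0] + B[0][2] = 8 + 4 = 12, A[0][1] + B[1][2] = 9 + 4 = 13, A[0][2] + B[2][2] = 6 + -1 = 5) = 5 (attained at k = 2)
  C[1][0] = min over k of (A[1][0] + B[0][0] = 0 + 7 = 7, A[1][1] + B[1][0] = 10 + 6 = 16, A[1][2] + B[2][0] = -4 + 10 = 6) = 6 (attained at k = 2)
  C[1][1] = min over k of (A[1][0] + B[0][1] = 0 + 6 = 6, A[1][1] + B[1][1] = 10 + 6 = 16, A[1][2] + B[2][1] = -4 + 7 = 3) = 3 (attained at k = 2)
  C[1][2] = min over k of (A[1][0] + B[0][2] = 0 + 4 = 4, A[1][1] + B[1][2] = 10 + 4 = 14, A[1][2] + B[2][2] = -4 + -1 = -5) = -5 (attained at k = 2)
  C[2][0] = min over k of (A[2][0] + B[0][0] = -3 + 7 = 4, A[2][1] + B[1][0] = 2 + 6 = 8, A[2][2] + B[2][0] = 10 + 10 = 20) = 4 (attained at k = 0)
  C[2][1] = min over k of (A[2][0] + B[0][1] = -3 + 6 = 3, A[2][1] + B[1][1] = 2 + 6 = 8, A[2][2] + B[2][1] = 10 + 7 = 17) = 3 (attained at k = 0)
  C[2][2] = min over k of (A[2][0] + B[0][2] = -3 + 4 = 1, A[2][1] + B[1][2] = 2 + 4 = 6, A[2][2] + B[2][2] = 10 + -1 = 9) = 1 (attained at k = 0)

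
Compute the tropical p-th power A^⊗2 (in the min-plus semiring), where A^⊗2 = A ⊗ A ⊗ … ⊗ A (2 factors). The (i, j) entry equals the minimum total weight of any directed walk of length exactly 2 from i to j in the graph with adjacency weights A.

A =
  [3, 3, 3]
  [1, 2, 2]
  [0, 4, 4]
A^⊗2 =
  [3, 5, 5]
  [2, 4, 4]
  [3, 3, 3]

Each entry (A^⊗2)_ij equals the minimum over all length-2 walks i = v_0 → v_1 → … → v_2 = j of Σ_t A[v_t][v_{t+1}]. For example, for (i, j) = (0, 2) we minimise over 3 possible intermediate vertex sequences; the minimum is 5, attained along the walk 0 → 1 → 2.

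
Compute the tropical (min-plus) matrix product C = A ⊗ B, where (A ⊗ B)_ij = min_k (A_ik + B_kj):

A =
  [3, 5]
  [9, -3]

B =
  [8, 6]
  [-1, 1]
A ⊗ B =
  [4, 6]
  [-4, -2]

Apply the min-plus product entry-by-entry:
  C[0][0] = min over k of (A[0][0] + B[0][0] = 3 + 8 = 11, A[0][1] + B[1][0] = 5 + -1 = 4) = 4 (attained at k = 1)
  C[0][1] = min over k of (A[0][0] + B[0][1] = 3 + 6 = 9, A[0][1] + B[1][1] = 5 + 1 = 6) = 6 (attained at k = 1)
  C[1][0] = min over k of (A[1][0] + B[0][0] = 9 + 8 = 17, A[1][1] + B[1][0] = -3 + -1 = -4) = -4 (attained at k = 1)
  C[1][1] = min over k of (A[1][0] + B[0][1] = 9 + 6 = 15, A[1][1] + B[1][1] = -3 + 1 = -2) = -2 (attained at k = 1)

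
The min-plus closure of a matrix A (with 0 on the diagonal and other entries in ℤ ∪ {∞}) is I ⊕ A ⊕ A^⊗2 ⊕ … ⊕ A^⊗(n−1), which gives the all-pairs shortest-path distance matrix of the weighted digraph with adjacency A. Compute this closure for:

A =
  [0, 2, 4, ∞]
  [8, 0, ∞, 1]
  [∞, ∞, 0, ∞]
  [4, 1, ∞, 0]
Closure =
  [0, 2, 4, 3]
  [5, 0, 9, 1]
  [∞, ∞, 0, ∞]
  [4, 1, 8, 0]

This is the Floyd-Warshall all-pairs shortest-path computation. For each intermediate vertex k = 0, 1, …, 3, update dist[i][j] ← min(dist[i][j], dist[i][k] + dist[k][j]). The final matrix gives, for each (i, j), the minimum total weight of any directed path from i to j (possibly empty when i = j).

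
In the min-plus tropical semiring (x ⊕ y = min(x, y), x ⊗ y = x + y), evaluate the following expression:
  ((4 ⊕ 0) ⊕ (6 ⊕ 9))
((4 ⊕ 0) ⊕ (6 ⊕ 9)) = 0

Expand innermost to outermost. Recall ⊕ takes the minimum of its arguments and ⊗ takes their sum. Working out the expression ((4 ⊕ 0) ⊕ (6 ⊕ 9)) gives 0.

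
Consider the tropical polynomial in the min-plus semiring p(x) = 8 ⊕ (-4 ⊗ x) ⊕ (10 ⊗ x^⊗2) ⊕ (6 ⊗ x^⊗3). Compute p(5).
p(5) = 1

A tropical monomial a ⊗ x^⊗i evaluates to a + i · x. Evaluating each term at x = 5:
  Term 0 contributes 8 + 0 · 5 = 8
  Term 1 contributes -4 + 1 · 5 = 1
  Term 2 contributes 10 + 2 · 5 = 20
  Term 3 contributes 6 + 3 · 5 = 21
p(5) = ⊕ of these = min[8, 1, 20, 21] = 1.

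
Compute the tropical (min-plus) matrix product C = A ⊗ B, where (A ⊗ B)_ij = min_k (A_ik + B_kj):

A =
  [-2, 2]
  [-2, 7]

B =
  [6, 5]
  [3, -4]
A ⊗ B =
  [4, -2]
  [4, 3]

Apply the min-plus product entry-by-entry:
  C[0][0] = min over k of (A[0][0] + B[0][0] = -2 + 6 = 4, A[0][1] + B[1][0] = 2 + 3 = 5) = 4 (attained at k = 0)
  C[0][1] = min over k of (A[0][0] + B[0][1] = -2 + 5 = 3, A[0][1] + B[1][1] = 2 + -4 = -2) = -2 (attained at k = 1)
  C[1][0] = min over k of (A[1][0] + B[0][0] = -2 + 6 = 4, A[1][1] + B[1][0] = 7 + 3 = 10) = 4 (attained at k = 0)
  C[1][1] = min over k of (A[1][0] + B[0][1] = -2 + 5 = 3, A[1][1] + B[1][1] = 7 + -4 = 3) = 3 (attained at k = 0)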